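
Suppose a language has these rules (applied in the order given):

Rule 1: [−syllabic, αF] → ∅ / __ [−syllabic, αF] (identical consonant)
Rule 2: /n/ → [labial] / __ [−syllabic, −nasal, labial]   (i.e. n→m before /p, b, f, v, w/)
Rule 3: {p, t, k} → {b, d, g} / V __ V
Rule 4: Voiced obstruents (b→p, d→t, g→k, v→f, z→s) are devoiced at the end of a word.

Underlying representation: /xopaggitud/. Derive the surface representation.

Rule 1 (degemination): /gg/ is a geminate; the first /g/ deletes. /xopaggitud/ → xopagitud.
Rule 2 (nasal place assimilation): no segment meets the environment; /xopagitud/ is unchanged.
Rule 3 (intervocalic voicing): /p/ is a voiceless stop between vowels /o/ and /a/, so it voices to [b]. /t/ is a voiceless stop between vowels /i/ and /u/, so it voices to [d]. /xopagitud/ → xobagidud.
Rule 4 (final devoicing): /d/ is a voiced obstruent in word-final position, so it devoices to [t]. /xobagidud/ → xobagidut.

xobagidut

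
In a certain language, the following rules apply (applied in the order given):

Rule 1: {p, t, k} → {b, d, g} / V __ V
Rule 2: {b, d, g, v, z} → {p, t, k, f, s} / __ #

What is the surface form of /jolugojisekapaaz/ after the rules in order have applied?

jolugojisegabaas

Rule 1 (intervocalic voicing): /k/ is a voiceless stop between vowels /e/ and /a/, so it voices to [g]. /p/ is a voiceless stop between vowels /a/ and /a/, so it voices to [b]. /jolugojisekapaaz/ → jolugojisegabaaz.
Rule 2 (final devoicing): /z/ is a voiced obstruent in word-final position, so it devoices to [s]. /jolugojisegabaaz/ → jolugojisegabaas.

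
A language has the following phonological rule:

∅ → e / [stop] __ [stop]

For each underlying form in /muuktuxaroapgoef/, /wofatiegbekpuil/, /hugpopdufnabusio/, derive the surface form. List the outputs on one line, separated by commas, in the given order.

/muuktuxaroapgoef/: /k/ and /t/ form a stop–stop cluster, so [e] is inserted between them. /p/ and /g/ form a stop–stop cluster, so [e] is inserted between them. → [muuketuxaroapegoef].
/wofatiegbekpuil/: /g/ and /b/ form a stop–stop cluster, so [e] is inserted between them. /k/ and /p/ form a stop–stop cluster, so [e] is inserted between them. → [wofatiegebekepuil].
/hugpopdufnabusio/: /g/ and /p/ form a stop–stop cluster, so [e] is inserted between them. /p/ and /d/ form a stop–stop cluster, so [e] is inserted between them. → [hugepopedufnabusio].

muuketuxaroapegoef, wofatiegebekepuil, hugepopedufnabusio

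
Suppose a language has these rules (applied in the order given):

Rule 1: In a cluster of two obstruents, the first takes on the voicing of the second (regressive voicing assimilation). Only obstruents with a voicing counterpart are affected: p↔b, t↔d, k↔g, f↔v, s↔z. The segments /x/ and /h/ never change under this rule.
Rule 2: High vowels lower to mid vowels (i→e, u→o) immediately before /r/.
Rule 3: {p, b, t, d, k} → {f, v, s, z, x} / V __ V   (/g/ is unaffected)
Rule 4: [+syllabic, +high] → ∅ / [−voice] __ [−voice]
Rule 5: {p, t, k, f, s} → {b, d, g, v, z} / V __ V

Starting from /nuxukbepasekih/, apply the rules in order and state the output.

Rule 1 (regressive voicing assimilation): /k/ precedes the voiced obstruent /b/, so it voices to [g] by assimilation. /nuxukbepasekih/ → nuxugbepasekih.
Rule 2 (pre-rhotic lowering): no segment meets the environment; /nuxugbepasekih/ is unchanged.
Rule 3 (intervocalic spirantization): /p/ is a stop between vowels /e/ and /a/, so it spirantizes to the fricative [f]. /k/ is a stop between vowels /e/ and /i/, so it spirantizes to the fricative [x]. /nuxugbepasekih/ → nuxugbefasexih.
Rule 4 (high vowel syncope): /i/ is a high vowel flanked by voiceless consonants /x/ and /h/, so it deletes. /nuxugbefasexih/ → nuxugbefasexh.
Rule 5 (intervocalic voicing): /f/ is a voiceless obstruent between vowels /e/ and /a/, so it voices to [v]. /s/ is a voiceless obstruent between vowels /a/ and /e/, so it voices to [z]. /nuxugbefasexh/ → nuxugbevazexh.

nuxugbevazexh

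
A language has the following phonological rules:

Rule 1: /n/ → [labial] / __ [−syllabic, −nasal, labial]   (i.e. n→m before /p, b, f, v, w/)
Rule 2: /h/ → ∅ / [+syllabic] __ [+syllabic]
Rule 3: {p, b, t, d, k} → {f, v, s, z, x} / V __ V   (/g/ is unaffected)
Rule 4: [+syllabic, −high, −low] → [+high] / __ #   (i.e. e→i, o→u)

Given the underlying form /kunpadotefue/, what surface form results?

Rule 1 (nasal place assimilation): /n/ precedes the labial consonant /p/, so it assimilates in place to [m]. /kunpadotefue/ → kumpadotefue.
Rule 2 (intervocalic h-deletion): no segment meets the environment; /kumpadotefue/ is unchanged.
Rule 3 (intervocalic spirantization): /d/ is a stop between vowels /a/ and /o/, so it spirantizes to the fricative [z]. /t/ is a stop between vowels /o/ and /e/, so it spirantizes to the fricative [s]. /kumpadotefue/ → kumpazosefue.
Rule 4 (final vowel raising): /e/ is a mid vowel in word-final position, so it raises to [i]. /kumpazosefue/ → kumpazosefui.

kumpazosefui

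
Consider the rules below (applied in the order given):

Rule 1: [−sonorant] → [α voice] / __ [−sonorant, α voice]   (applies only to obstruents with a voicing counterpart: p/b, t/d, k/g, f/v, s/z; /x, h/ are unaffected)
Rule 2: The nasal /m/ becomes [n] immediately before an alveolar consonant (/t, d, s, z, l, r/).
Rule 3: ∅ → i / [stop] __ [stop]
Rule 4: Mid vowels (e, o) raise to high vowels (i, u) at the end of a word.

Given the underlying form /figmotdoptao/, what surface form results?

figmodidopitau

Rule 1 (regressive voicing assimilation): /t/ precedes the voiced obstruent /d/, so it voices to [d] by assimilation. /figmotdoptao/ → figmoddoptao.
Rule 2 (nasal place assimilation): no segment meets the environment; /figmoddoptao/ is unchanged.
Rule 3 (stop-cluster i-epenthesis): /d/ and /d/ form a stop–stop cluster, so [i] is inserted between them. /p/ and /t/ form a stop–stop cluster, so [i] is inserted between them. /figmoddoptao/ → figmodidopitao.
Rule 4 (final vowel raising): /o/ is a mid vowel in word-final position, so it raises to [u]. /figmodidopitao/ → figmodidopitau.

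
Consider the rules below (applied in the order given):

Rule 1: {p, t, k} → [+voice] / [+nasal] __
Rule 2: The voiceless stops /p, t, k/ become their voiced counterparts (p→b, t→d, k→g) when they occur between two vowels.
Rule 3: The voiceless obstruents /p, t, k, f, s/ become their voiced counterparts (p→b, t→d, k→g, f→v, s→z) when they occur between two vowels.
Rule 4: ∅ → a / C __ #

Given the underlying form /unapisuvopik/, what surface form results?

unabizuvobika

Rule 1 (post-nasal voicing): no segment meets the environment; /unapisuvopik/ is unchanged.
Rule 2 (intervocalic voicing): /p/ is a voiceless stop between vowels /a/ and /i/, so it voices to [b]. /p/ is a voiceless stop between vowels /o/ and /i/, so it voices to [b]. /unapisuvopik/ → unabisuvobik.
Rule 3 (intervocalic voicing): /s/ is a voiceless obstruent between vowels /i/ and /u/, so it voices to [z]. /unabisuvobik/ → unabizuvobik.
Rule 4 (final a-epenthesis): the form ends in the consonant /k/, so [a] is inserted word-finally. /unabizuvobik/ → unabizuvobika.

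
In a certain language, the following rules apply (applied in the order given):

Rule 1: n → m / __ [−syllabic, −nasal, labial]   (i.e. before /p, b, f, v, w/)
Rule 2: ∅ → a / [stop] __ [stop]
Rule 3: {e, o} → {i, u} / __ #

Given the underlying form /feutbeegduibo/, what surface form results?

feutabeegaduibu

Rule 1 (nasal place assimilation): no segment meets the environment; /feutbeegduibo/ is unchanged.
Rule 2 (stop-cluster a-epenthesis): /t/ and /b/ form a stop–stop cluster, so [a] is inserted between them. /g/ and /d/ form a stop–stop cluster, so [a] is inserted between them. /feutbeegduibo/ → feutabeegaduibo.
Rule 3 (final vowel raising): /o/ is a mid vowel in word-final position, so it raises to [u]. /feutabeegaduibo/ → feutabeegaduibu.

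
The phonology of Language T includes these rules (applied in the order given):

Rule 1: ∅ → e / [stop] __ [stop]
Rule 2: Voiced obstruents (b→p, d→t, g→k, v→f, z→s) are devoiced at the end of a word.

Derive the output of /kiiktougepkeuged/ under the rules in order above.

kiiketougepekeuget

Rule 1 (stop-cluster e-epenthesis): /k/ and /t/ form a stop–stop cluster, so [e] is inserted between them. /p/ and /k/ form a stop–stop cluster, so [e] is inserted between them. /kiiktougepkeuged/ → kiiketougepekeuged.
Rule 2 (final devoicing): /d/ is a voiced obstruent in word-final position, so it devoices to [t]. /kiiketougepekeuged/ → kiiketougepekeuget.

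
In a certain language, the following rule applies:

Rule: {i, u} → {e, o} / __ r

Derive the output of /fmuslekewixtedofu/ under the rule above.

fmuslekewixtedofu

No segment of /fmuslekewixtedofu/ meets the structural description of the rule, so the form surfaces unchanged.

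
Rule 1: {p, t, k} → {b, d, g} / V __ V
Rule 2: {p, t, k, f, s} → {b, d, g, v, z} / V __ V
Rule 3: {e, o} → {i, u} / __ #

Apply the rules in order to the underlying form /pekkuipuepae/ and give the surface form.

Rule 1 (intervocalic voicing): /p/ is a voiceless stop between vowels /i/ and /u/, so it voices to [b]. /p/ is a voiceless stop between vowels /e/ and /a/, so it voices to [b]. /pekkuipuepae/ → pekkuibuebae.
Rule 2 (intervocalic voicing): no segment meets the environment; /pekkuibuebae/ is unchanged.
Rule 3 (final vowel raising): /e/ is a mid vowel in word-final position, so it raises to [i]. /pekkuibuebae/ → pekkuibuebai.

pekkuibuebai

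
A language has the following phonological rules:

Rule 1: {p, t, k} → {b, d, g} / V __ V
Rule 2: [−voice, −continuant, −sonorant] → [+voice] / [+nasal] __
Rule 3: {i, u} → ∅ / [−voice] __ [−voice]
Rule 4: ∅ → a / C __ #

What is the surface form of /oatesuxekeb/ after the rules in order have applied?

Rule 1 (intervocalic voicing): /t/ is a voiceless stop between vowels /a/ and /e/, so it voices to [d]. /k/ is a voiceless stop between vowels /e/ and /e/, so it voices to [g]. /oatesuxekeb/ → oadesuxegeb.
Rule 2 (post-nasal voicing): no segment meets the environment; /oadesuxegeb/ is unchanged.
Rule 3 (high vowel syncope): /u/ is a high vowel flanked by voiceless consonants /s/ and /x/, so it deletes. /oadesuxegeb/ → oadesxegeb.
Rule 4 (final a-epenthesis): the form ends in the consonant /b/, so [a] is inserted word-finally. /oadesxegeb/ → oadesxegeba.

oadesxegeba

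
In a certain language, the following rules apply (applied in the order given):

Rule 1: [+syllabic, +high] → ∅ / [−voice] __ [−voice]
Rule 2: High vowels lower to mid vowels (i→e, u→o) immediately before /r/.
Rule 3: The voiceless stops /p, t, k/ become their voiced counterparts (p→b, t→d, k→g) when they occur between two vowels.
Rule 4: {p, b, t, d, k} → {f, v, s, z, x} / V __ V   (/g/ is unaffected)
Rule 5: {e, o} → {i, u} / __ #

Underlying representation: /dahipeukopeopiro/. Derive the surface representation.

dahpeugoveoveru

Rule 1 (high vowel syncope): /i/ is a high vowel flanked by voiceless consonants /h/ and /p/, so it deletes. /dahipeukopeopiro/ → dahpeukopeopiro.
Rule 2 (pre-rhotic lowering): /i/ is a high vowel immediately before /r/, so it lowers to [e]. /dahpeukopeopiro/ → dahpeukopeopero.
Rule 3 (intervocalic voicing): /k/ is a voiceless stop between vowels /u/ and /o/, so it voices to [g]. /p/ is a voiceless stop between vowels /o/ and /e/, so it voices to [b]. /p/ is a voiceless stop between vowels /o/ and /e/, so it voices to [b]. /dahpeukopeopero/ → dahpeugobeobero.
Rule 4 (intervocalic spirantization): /b/ is a stop between vowels /o/ and /e/, so it spirantizes to the fricative [v]. /b/ is a stop between vowels /o/ and /e/, so it spirantizes to the fricative [v]. /dahpeugobeobero/ → dahpeugoveovero.
Rule 5 (final vowel raising): /o/ is a mid vowel in word-final position, so it raises to [u]. /dahpeugoveovero/ → dahpeugoveoveru.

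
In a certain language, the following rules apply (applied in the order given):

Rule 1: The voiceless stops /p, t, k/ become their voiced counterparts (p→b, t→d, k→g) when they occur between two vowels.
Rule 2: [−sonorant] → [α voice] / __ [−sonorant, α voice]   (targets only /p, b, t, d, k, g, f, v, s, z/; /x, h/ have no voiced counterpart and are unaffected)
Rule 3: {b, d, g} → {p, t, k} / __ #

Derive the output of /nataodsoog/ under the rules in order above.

Rule 1 (intervocalic voicing): /t/ is a voiceless stop between vowels /a/ and /a/, so it voices to [d]. /nataodsoog/ → nadaodsoog.
Rule 2 (regressive voicing assimilation): /d/ precedes the voiceless obstruent /s/, so it devoices to [t] by assimilation. /nadaodsoog/ → nadaotsoog.
Rule 3 (final devoicing): /g/ is a voiced stop in word-final position, so it devoices to [k]. /nadaotsoog/ → nadaotsook.

nadaotsook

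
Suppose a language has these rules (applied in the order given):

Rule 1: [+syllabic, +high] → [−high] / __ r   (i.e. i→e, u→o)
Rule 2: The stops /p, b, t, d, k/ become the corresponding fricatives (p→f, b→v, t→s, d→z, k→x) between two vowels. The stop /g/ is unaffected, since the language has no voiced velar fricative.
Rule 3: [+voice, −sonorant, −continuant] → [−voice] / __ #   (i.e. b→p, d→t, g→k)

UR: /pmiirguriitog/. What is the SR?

pmiergoriisok

Rule 1 (pre-rhotic lowering): /i/ is a high vowel immediately before /r/, so it lowers to [e]. /u/ is a high vowel immediately before /r/, so it lowers to [o]. /pmiirguriitog/ → pmiergoriitog.
Rule 2 (intervocalic spirantization): /t/ is a stop between vowels /i/ and /o/, so it spirantizes to the fricative [s]. /pmiergoriitog/ → pmiergoriisog.
Rule 3 (final devoicing): /g/ is a voiced stop in word-final position, so it devoices to [k]. /pmiergoriisog/ → pmiergoriisok.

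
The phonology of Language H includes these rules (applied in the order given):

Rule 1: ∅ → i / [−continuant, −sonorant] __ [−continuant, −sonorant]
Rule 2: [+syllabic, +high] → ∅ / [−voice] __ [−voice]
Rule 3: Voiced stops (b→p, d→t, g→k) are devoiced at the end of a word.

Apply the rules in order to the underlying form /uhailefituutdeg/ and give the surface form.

Rule 1 (stop-cluster i-epenthesis): /t/ and /d/ form a stop–stop cluster, so [i] is inserted between them. /uhailefituutdeg/ → uhailefituutideg.
Rule 2 (high vowel syncope): /i/ is a high vowel flanked by voiceless consonants /f/ and /t/, so it deletes. /uhailefituutideg/ → uhaileftuutideg.
Rule 3 (final devoicing): /g/ is a voiced stop in word-final position, so it devoices to [k]. /uhaileftuutideg/ → uhaileftuutidek.

uhaileftuutidek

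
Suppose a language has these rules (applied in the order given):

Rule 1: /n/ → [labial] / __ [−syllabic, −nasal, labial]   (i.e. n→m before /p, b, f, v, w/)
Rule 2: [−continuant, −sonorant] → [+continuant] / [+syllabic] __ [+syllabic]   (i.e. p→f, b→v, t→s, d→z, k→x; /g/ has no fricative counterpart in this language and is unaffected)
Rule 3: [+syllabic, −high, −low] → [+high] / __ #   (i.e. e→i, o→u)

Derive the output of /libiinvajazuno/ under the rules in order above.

Rule 1 (nasal place assimilation): /n/ precedes the labial consonant /v/, so it assimilates in place to [m]. /libiinvajazuno/ → libiimvajazuno.
Rule 2 (intervocalic spirantization): /b/ is a stop between vowels /i/ and /i/, so it spirantizes to the fricative [v]. /libiimvajazuno/ → liviimvajazuno.
Rule 3 (final vowel raising): /o/ is a mid vowel in word-final position, so it raises to [u]. /liviimvajazuno/ → liviimvajazunu.

liviimvajazunu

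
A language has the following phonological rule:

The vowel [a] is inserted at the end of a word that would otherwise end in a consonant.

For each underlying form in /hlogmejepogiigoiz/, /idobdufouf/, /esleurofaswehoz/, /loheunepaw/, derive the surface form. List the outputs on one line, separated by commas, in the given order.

hlogmejepogiigoiza, idobdufoufa, esleurofaswehoza, loheunepawa

/hlogmejepogiigoiz/: the form ends in the consonant /z/, so [a] is inserted word-finally. → [hlogmejepogiigoiza].
/idobdufouf/: the form ends in the consonant /f/, so [a] is inserted word-finally. → [idobdufoufa].
/esleurofaswehoz/: the form ends in the consonant /z/, so [a] is inserted word-finally. → [esleurofaswehoza].
/loheunepaw/: the form ends in the consonant /w/, so [a] is inserted word-finally. → [loheunepawa].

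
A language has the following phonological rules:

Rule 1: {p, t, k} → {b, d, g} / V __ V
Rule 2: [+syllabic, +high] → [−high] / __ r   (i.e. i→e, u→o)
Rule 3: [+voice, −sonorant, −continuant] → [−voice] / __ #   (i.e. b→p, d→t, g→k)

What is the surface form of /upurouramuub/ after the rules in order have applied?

uborooramuup

Rule 1 (intervocalic voicing): /p/ is a voiceless stop between vowels /u/ and /u/, so it voices to [b]. /upurouramuub/ → uburouramuub.
Rule 2 (pre-rhotic lowering): /u/ is a high vowel immediately before /r/, so it lowers to [o]. /u/ is a high vowel immediately before /r/, so it lowers to [o]. /uburouramuub/ → uborooramuub.
Rule 3 (final devoicing): /b/ is a voiced stop in word-final position, so it devoices to [p]. /uborooramuub/ → uborooramuup.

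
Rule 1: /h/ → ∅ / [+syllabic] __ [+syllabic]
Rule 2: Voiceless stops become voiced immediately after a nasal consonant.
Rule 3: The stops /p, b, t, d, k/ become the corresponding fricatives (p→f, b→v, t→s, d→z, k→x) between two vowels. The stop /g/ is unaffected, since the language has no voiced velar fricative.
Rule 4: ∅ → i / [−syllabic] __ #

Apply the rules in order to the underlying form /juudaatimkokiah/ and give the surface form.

juuzaasimgoxiahi

Rule 1 (intervocalic h-deletion): no segment meets the environment; /juudaatimkokiah/ is unchanged.
Rule 2 (post-nasal voicing): /k/ is a voiceless stop immediately after the nasal /m/, so it voices to [g]. /juudaatimkokiah/ → juudaatimgokiah.
Rule 3 (intervocalic spirantization): /d/ is a stop between vowels /u/ and /a/, so it spirantizes to the fricative [z]. /t/ is a stop between vowels /a/ and /i/, so it spirantizes to the fricative [s]. /k/ is a stop between vowels /o/ and /i/, so it spirantizes to the fricative [x]. /juudaatimgokiah/ → juuzaasimgoxiah.
Rule 4 (final i-epenthesis): the form ends in the consonant /h/, so [i] is inserted word-finally. /juuzaasimgoxiah/ → juuzaasimgoxiahi.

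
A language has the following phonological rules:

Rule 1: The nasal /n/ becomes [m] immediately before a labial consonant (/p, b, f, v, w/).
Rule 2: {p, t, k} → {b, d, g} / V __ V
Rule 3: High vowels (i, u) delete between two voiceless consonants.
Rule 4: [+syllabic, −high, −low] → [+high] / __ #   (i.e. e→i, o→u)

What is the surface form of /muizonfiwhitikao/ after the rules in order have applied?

muizomfiwhidigau

Rule 1 (nasal place assimilation): /n/ precedes the labial consonant /f/, so it assimilates in place to [m]. /muizonfiwhitikao/ → muizomfiwhitikao.
Rule 2 (intervocalic voicing): /t/ is a voiceless stop between vowels /i/ and /i/, so it voices to [d]. /k/ is a voiceless stop between vowels /i/ and /a/, so it voices to [g]. /muizomfiwhitikao/ → muizomfiwhidigao.
Rule 3 (high vowel syncope): no segment meets the environment; /muizomfiwhidigao/ is unchanged.
Rule 4 (final vowel raising): /o/ is a mid vowel in word-final position, so it raises to [u]. /muizomfiwhidigao/ → muizomfiwhidigau.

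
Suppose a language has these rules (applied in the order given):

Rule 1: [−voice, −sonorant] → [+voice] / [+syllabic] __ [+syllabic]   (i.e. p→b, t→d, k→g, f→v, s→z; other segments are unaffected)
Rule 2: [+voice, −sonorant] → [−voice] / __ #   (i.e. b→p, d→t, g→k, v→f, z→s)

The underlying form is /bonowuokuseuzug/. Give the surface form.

bonowuoguzeuzuk

Rule 1 (intervocalic voicing): /k/ is a voiceless obstruent between vowels /o/ and /u/, so it voices to [g]. /s/ is a voiceless obstruent between vowels /u/ and /e/, so it voices to [z]. /bonowuokuseuzug/ → bonowuoguzeuzug.
Rule 2 (final devoicing): /g/ is a voiced obstruent in word-final position, so it devoices to [k]. /bonowuoguzeuzug/ → bonowuoguzeuzuk.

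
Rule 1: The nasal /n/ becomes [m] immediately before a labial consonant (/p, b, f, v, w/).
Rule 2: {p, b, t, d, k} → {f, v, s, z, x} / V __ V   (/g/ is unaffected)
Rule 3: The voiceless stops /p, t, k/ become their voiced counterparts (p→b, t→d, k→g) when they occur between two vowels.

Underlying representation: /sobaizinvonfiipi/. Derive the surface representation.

sovaizimvomfiifi

Rule 1 (nasal place assimilation): /n/ precedes the labial consonant /v/, so it assimilates in place to [m]. /n/ precedes the labial consonant /f/, so it assimilates in place to [m]. /sobaizinvonfiipi/ → sobaizimvomfiipi.
Rule 2 (intervocalic spirantization): /b/ is a stop between vowels /o/ and /a/, so it spirantizes to the fricative [v]. /p/ is a stop between vowels /i/ and /i/, so it spirantizes to the fricative [f]. /sobaizimvomfiipi/ → sovaizimvomfiifi.
Rule 3 (intervocalic voicing): no segment meets the environment; /sovaizimvomfiifi/ is unchanged.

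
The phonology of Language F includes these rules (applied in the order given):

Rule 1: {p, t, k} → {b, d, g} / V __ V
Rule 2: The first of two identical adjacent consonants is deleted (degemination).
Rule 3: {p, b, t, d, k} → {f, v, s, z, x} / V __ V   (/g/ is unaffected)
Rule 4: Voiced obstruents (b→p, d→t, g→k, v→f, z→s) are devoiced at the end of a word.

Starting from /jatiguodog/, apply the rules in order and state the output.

Rule 1 (intervocalic voicing): /t/ is a voiceless stop between vowels /a/ and /i/, so it voices to [d]. /jatiguodog/ → jadiguodog.
Rule 2 (degemination): no segment meets the environment; /jadiguodog/ is unchanged.
Rule 3 (intervocalic spirantization): /d/ is a stop between vowels /a/ and /i/, so it spirantizes to the fricative [z]. /d/ is a stop between vowels /o/ and /o/, so it spirantizes to the fricative [z]. /jadiguodog/ → jaziguozog.
Rule 4 (final devoicing): /g/ is a voiced obstruent in word-final position, so it devoices to [k]. /jaziguozog/ → jaziguozok.

jaziguozok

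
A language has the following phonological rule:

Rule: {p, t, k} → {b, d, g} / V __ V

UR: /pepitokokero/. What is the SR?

pebidogogero

/p/ is a voiceless stop between vowels /e/ and /i/, so it voices to [b].
/t/ is a voiceless stop between vowels /i/ and /o/, so it voices to [d].
/k/ is a voiceless stop between vowels /o/ and /o/, so it voices to [g].
/k/ is a voiceless stop between vowels /o/ and /e/, so it voices to [g].
The other instance of /p/ does not occur in the required environment and remains unchanged.
Surface form: [pebidogogero].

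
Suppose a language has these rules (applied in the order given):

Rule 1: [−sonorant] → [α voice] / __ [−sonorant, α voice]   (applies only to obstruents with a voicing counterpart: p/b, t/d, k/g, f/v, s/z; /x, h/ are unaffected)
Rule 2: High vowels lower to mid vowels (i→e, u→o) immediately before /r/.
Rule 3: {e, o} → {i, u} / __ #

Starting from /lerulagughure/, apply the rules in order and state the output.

Rule 1 (regressive voicing assimilation): /g/ precedes the voiceless obstruent /h/, so it devoices to [k] by assimilation. /lerulagughure/ → lerulagukhure.
Rule 2 (pre-rhotic lowering): /u/ is a high vowel immediately before /r/, so it lowers to [o]. /lerulagukhure/ → lerulagukhore.
Rule 3 (final vowel raising): /e/ is a mid vowel in word-final position, so it raises to [i]. /lerulagukhore/ → lerulagukhori.

lerulagukhori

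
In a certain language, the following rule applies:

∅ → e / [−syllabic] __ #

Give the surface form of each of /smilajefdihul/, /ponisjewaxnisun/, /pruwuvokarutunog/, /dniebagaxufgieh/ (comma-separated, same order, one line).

/smilajefdihul/: the form ends in the consonant /l/, so [e] is inserted word-finally. → [smilajefdihule].
/ponisjewaxnisun/: the form ends in the consonant /n/, so [e] is inserted word-finally. → [ponisjewaxnisune].
/pruwuvokarutunog/: the form ends in the consonant /g/, so [e] is inserted word-finally. → [pruwuvokarutunoge].
/dniebagaxufgieh/: the form ends in the consonant /h/, so [e] is inserted word-finally. → [dniebagaxufgiehe].

smilajefdihule, ponisjewaxnisune, pruwuvokarutunoge, dniebagaxufgiehe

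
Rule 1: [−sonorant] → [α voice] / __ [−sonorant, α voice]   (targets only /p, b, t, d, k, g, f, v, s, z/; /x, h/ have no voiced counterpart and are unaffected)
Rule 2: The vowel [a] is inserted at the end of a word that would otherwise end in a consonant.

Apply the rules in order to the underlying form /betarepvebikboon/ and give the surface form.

betarebvebigboona

Rule 1 (regressive voicing assimilation): /p/ precedes the voiced obstruent /v/, so it voices to [b] by assimilation. /k/ precedes the voiced obstruent /b/, so it voices to [g] by assimilation. /betarepvebikboon/ → betarebvebigboon.
Rule 2 (final a-epenthesis): the form ends in the consonant /n/, so [a] is inserted word-finally. /betarebvebigboon/ → betarebvebigboona.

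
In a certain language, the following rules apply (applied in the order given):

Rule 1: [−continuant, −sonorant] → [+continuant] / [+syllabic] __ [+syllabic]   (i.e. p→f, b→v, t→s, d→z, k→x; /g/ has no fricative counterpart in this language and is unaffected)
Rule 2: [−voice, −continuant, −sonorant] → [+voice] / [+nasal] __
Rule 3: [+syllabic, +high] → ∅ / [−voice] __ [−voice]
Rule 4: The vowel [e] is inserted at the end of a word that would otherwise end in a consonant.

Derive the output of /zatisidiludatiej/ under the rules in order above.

zassiziluzasieje

Rule 1 (intervocalic spirantization): /t/ is a stop between vowels /a/ and /i/, so it spirantizes to the fricative [s]. /d/ is a stop between vowels /i/ and /i/, so it spirantizes to the fricative [z]. /d/ is a stop between vowels /u/ and /a/, so it spirantizes to the fricative [z]. /t/ is a stop between vowels /a/ and /i/, so it spirantizes to the fricative [s]. /zatisidiludatiej/ → zasisiziluzasiej.
Rule 2 (post-nasal voicing): no segment meets the environment; /zasisiziluzasiej/ is unchanged.
Rule 3 (high vowel syncope): /i/ is a high vowel flanked by voiceless consonants /s/ and /s/, so it deletes. /zasisiziluzasiej/ → zassiziluzasiej.
Rule 4 (final e-epenthesis): the form ends in the consonant /j/, so [e] is inserted word-finally. /zassiziluzasiej/ → zassiziluzasieje.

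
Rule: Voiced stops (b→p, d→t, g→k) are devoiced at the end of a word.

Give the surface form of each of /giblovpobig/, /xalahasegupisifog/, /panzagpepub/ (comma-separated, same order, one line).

/giblovpobig/: /g/ is a voiced stop in word-final position, so it devoices to [k]. → [giblovpobik].
/xalahasegupisifog/: /g/ is a voiced stop in word-final position, so it devoices to [k]. → [xalahasegupisifok].
/panzagpepub/: /b/ is a voiced stop in word-final position, so it devoices to [p]. → [panzagpepup].

giblovpobik, xalahasegupisifok, panzagpepup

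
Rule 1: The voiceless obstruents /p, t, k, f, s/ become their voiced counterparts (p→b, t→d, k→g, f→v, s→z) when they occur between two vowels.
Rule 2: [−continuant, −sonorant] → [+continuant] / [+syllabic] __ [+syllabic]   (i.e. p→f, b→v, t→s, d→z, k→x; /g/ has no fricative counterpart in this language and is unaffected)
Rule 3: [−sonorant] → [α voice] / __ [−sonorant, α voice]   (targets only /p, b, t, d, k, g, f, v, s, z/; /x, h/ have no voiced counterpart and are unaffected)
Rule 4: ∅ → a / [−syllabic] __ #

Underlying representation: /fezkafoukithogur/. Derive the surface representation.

Rule 1 (intervocalic voicing): /f/ is a voiceless obstruent between vowels /a/ and /o/, so it voices to [v]. /k/ is a voiceless obstruent between vowels /u/ and /i/, so it voices to [g]. /fezkafoukithogur/ → fezkavougithogur.
Rule 2 (intervocalic spirantization): no segment meets the environment; /fezkavougithogur/ is unchanged.
Rule 3 (regressive voicing assimilation): /z/ precedes the voiceless obstruent /k/, so it devoices to [s] by assimilation. /fezkavougithogur/ → feskavougithogur.
Rule 4 (final a-epenthesis): the form ends in the consonant /r/, so [a] is inserted word-finally. /feskavougithogur/ → feskavougithogura.

feskavougithogura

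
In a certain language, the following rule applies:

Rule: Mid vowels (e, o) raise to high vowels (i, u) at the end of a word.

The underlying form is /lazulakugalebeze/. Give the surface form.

Scanning /lazulakugalebeze/: /e/ at position 12 is not in the conditioning environment; /e/ at position 14 is not in the conditioning environment; /e/ is a mid vowel in word-final position, so it raises to [i].
Result: [lazulakugalebezi].

lazulakugalebezi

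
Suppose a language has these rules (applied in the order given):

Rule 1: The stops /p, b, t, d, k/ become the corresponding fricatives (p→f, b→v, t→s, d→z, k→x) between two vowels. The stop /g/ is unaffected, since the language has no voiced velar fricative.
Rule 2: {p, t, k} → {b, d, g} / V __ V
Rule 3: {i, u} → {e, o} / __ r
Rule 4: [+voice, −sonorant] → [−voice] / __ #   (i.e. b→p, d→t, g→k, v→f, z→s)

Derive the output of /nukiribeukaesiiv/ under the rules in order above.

nuxeriveuxaesiif

Rule 1 (intervocalic spirantization): /k/ is a stop between vowels /u/ and /i/, so it spirantizes to the fricative [x]. /b/ is a stop between vowels /i/ and /e/, so it spirantizes to the fricative [v]. /k/ is a stop between vowels /u/ and /a/, so it spirantizes to the fricative [x]. /nukiribeukaesiiv/ → nuxiriveuxaesiiv.
Rule 2 (intervocalic voicing): no segment meets the environment; /nuxiriveuxaesiiv/ is unchanged.
Rule 3 (pre-rhotic lowering): /i/ is a high vowel immediately before /r/, so it lowers to [e]. /nuxiriveuxaesiiv/ → nuxeriveuxaesiiv.
Rule 4 (final devoicing): /v/ is a voiced obstruent in word-final position, so it devoices to [f]. /nuxeriveuxaesiiv/ → nuxeriveuxaesiif.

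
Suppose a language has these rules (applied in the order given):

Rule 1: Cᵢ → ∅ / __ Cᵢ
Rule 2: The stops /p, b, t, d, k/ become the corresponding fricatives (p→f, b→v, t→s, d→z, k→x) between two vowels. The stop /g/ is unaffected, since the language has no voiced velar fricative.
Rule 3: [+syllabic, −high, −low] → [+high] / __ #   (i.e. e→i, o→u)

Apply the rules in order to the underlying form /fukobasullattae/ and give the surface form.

fuxovasulasai

Rule 1 (degemination): /ll/ is a geminate; the first /l/ deletes. /tt/ is a geminate; the first /t/ deletes. /fukobasullattae/ → fukobasulatae.
Rule 2 (intervocalic spirantization): /k/ is a stop between vowels /u/ and /o/, so it spirantizes to the fricative [x]. /b/ is a stop between vowels /o/ and /a/, so it spirantizes to the fricative [v]. /t/ is a stop between vowels /a/ and /a/, so it spirantizes to the fricative [s]. /fukobasulatae/ → fuxovasulasae.
Rule 3 (final vowel raising): /e/ is a mid vowel in word-final position, so it raises to [i]. /fuxovasulasae/ → fuxovasulasai.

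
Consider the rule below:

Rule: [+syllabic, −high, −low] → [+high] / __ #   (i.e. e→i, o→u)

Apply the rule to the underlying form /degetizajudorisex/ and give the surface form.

degetizajudorisex

No segment of /degetizajudorisex/ meets the structural description of the rule, so the form surfaces unchanged.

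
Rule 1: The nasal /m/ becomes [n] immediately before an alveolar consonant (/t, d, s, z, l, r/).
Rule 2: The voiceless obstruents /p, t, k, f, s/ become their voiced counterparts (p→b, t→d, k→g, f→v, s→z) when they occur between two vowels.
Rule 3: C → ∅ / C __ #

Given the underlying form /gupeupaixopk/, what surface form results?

gubeubaixop

Rule 1 (nasal place assimilation): no segment meets the environment; /gupeupaixopk/ is unchanged.
Rule 2 (intervocalic voicing): /p/ is a voiceless obstruent between vowels /u/ and /e/, so it voices to [b]. /p/ is a voiceless obstruent between vowels /u/ and /a/, so it voices to [b]. /gupeupaixopk/ → gubeubaixopk.
Rule 3 (final cluster simplification): /k/ is the second consonant of a word-final cluster /pk/, so it deletes. /gubeubaixopk/ → gubeubaixop.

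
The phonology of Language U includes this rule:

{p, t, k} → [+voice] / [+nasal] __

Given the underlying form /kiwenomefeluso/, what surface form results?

kiwenomefeluso

No segment of /kiwenomefeluso/ meets the structural description of the rule, so the form surfaces unchanged.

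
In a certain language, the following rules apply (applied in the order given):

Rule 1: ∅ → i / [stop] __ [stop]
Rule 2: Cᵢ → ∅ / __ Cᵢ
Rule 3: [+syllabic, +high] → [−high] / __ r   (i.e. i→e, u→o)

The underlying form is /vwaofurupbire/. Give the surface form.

Rule 1 (stop-cluster i-epenthesis): /p/ and /b/ form a stop–stop cluster, so [i] is inserted between them. /vwaofurupbire/ → vwaofurupibire.
Rule 2 (degemination): no segment meets the environment; /vwaofurupibire/ is unchanged.
Rule 3 (pre-rhotic lowering): /u/ is a high vowel immediately before /r/, so it lowers to [o]. /i/ is a high vowel immediately before /r/, so it lowers to [e]. /vwaofurupibire/ → vwaoforupibere.

vwaoforupibere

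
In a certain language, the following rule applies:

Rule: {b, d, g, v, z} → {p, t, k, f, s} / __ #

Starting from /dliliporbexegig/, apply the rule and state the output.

dliliporbexegik

/g/ is a voiced obstruent in word-final position, so it devoices to [k].
The other instances of /d/, /b/, /g/ do not occur in the required environment and remain unchanged.
Surface form: [dliliporbexegik].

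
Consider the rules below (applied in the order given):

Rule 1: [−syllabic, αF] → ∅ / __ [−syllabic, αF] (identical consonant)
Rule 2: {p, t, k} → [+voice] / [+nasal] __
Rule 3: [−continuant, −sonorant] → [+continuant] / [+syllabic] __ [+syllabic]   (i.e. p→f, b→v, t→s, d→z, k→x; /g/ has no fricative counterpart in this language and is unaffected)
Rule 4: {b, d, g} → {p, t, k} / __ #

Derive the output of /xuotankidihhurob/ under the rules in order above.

Rule 1 (degemination): /hh/ is a geminate; the first /h/ deletes. /xuotankidihhurob/ → xuotankidihurob.
Rule 2 (post-nasal voicing): /k/ is a voiceless stop immediately after the nasal /n/, so it voices to [g]. /xuotankidihurob/ → xuotangidihurob.
Rule 3 (intervocalic spirantization): /t/ is a stop between vowels /o/ and /a/, so it spirantizes to the fricative [s]. /d/ is a stop between vowels /i/ and /i/, so it spirantizes to the fricative [z]. /xuotangidihurob/ → xuosangizihurob.
Rule 4 (final devoicing): /b/ is a voiced stop in word-final position, so it devoices to [p]. /xuosangizihurob/ → xuosangizihurop.

xuosangizihurop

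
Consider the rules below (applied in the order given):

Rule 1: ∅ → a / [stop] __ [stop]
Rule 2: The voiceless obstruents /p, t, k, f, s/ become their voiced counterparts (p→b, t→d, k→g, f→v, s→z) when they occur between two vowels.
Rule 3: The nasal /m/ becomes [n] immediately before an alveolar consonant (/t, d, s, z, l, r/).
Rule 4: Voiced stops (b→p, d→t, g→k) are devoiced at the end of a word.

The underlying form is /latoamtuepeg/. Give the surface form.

Rule 1 (stop-cluster a-epenthesis): no segment meets the environment; /latoamtuepeg/ is unchanged.
Rule 2 (intervocalic voicing): /t/ is a voiceless obstruent between vowels /a/ and /o/, so it voices to [d]. /p/ is a voiceless obstruent between vowels /e/ and /e/, so it voices to [b]. /latoamtuepeg/ → ladoamtuebeg.
Rule 3 (nasal place assimilation): /m/ precedes the alveolar consonant /t/, so it assimilates in place to [n]. /ladoamtuebeg/ → ladoantuebeg.
Rule 4 (final devoicing): /g/ is a voiced stop in word-final position, so it devoices to [k]. /ladoantuebeg/ → ladoantuebek.

ladoantuebek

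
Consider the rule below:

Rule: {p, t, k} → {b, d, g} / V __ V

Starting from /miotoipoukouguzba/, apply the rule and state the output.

miodoibougouguzba

/t/ is a voiceless stop between vowels /o/ and /o/, so it voices to [d].
/p/ is a voiceless stop between vowels /i/ and /o/, so it voices to [b].
/k/ is a voiceless stop between vowels /u/ and /o/, so it voices to [g].
Surface form: [miodoibougouguzba].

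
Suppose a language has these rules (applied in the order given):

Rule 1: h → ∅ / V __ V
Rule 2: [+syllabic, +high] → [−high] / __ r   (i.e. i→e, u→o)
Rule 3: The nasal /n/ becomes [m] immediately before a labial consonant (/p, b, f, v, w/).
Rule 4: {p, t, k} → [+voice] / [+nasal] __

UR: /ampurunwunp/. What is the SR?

Rule 1 (intervocalic h-deletion): no segment meets the environment; /ampurunwunp/ is unchanged.
Rule 2 (pre-rhotic lowering): /u/ is a high vowel immediately before /r/, so it lowers to [o]. /ampurunwunp/ → amporunwunp.
Rule 3 (nasal place assimilation): /n/ precedes the labial consonant /w/, so it assimilates in place to [m]. /n/ precedes the labial consonant /p/, so it assimilates in place to [m]. /amporunwunp/ → amporumwump.
Rule 4 (post-nasal voicing): /p/ is a voiceless stop immediately after the nasal /m/, so it voices to [b]. /p/ is a voiceless stop immediately after the nasal /m/, so it voices to [b]. /amporumwump/ → amborumwumb.

amborumwumb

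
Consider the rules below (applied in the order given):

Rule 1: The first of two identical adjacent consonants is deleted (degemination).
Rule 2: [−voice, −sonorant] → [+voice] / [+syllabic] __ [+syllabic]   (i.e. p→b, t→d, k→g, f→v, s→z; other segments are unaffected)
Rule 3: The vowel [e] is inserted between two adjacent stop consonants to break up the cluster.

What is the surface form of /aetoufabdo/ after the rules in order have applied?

aedouvabedo

Rule 1 (degemination): no segment meets the environment; /aetoufabdo/ is unchanged.
Rule 2 (intervocalic voicing): /t/ is a voiceless obstruent between vowels /e/ and /o/, so it voices to [d]. /f/ is a voiceless obstruent between vowels /u/ and /a/, so it voices to [v]. /aetoufabdo/ → aedouvabdo.
Rule 3 (stop-cluster e-epenthesis): /b/ and /d/ form a stop–stop cluster, so [e] is inserted between them. /aedouvabdo/ → aedouvabedo.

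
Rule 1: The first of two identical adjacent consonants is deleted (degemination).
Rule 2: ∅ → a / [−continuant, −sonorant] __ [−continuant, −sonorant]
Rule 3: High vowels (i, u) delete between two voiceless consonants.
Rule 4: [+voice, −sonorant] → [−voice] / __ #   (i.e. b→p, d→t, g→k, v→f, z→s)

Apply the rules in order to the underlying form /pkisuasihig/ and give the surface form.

Rule 1 (degemination): no segment meets the environment; /pkisuasihig/ is unchanged.
Rule 2 (stop-cluster a-epenthesis): /p/ and /k/ form a stop–stop cluster, so [a] is inserted between them. /pkisuasihig/ → pakisuasihig.
Rule 3 (high vowel syncope): /i/ is a high vowel flanked by voiceless consonants /k/ and /s/, so it deletes. /i/ is a high vowel flanked by voiceless consonants /s/ and /h/, so it deletes. /pakisuasihig/ → paksuashig.
Rule 4 (final devoicing): /g/ is a voiced obstruent in word-final position, so it devoices to [k]. /paksuashig/ → paksuashik.

paksuashik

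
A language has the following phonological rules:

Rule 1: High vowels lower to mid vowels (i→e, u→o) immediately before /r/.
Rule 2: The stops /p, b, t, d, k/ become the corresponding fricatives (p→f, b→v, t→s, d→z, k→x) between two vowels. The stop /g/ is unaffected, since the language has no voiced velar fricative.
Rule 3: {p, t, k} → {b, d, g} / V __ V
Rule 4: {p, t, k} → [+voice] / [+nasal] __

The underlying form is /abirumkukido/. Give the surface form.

averumguxizo

Rule 1 (pre-rhotic lowering): /i/ is a high vowel immediately before /r/, so it lowers to [e]. /abirumkukido/ → aberumkukido.
Rule 2 (intervocalic spirantization): /b/ is a stop between vowels /a/ and /e/, so it spirantizes to the fricative [v]. /k/ is a stop between vowels /u/ and /i/, so it spirantizes to the fricative [x]. /d/ is a stop between vowels /i/ and /o/, so it spirantizes to the fricative [z]. /aberumkukido/ → averumkuxizo.
Rule 3 (intervocalic voicing): no segment meets the environment; /averumkuxizo/ is unchanged.
Rule 4 (post-nasal voicing): /k/ is a voiceless stop immediately after the nasal /m/, so it voices to [g]. /averumkuxizo/ → averumguxizo.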